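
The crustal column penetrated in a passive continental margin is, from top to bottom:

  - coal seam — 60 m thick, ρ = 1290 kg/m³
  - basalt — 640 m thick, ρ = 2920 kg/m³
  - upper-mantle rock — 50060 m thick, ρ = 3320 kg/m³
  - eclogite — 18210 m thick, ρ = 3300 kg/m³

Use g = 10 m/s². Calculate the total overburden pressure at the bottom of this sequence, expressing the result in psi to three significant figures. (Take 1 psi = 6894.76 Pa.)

coal seam: 1290 kg/m³ × 10 m/s² × 60 m = 7.740×10^5 Pa = 112.3 psi
basalt: 2920 kg/m³ × 10 m/s² × 640 m = 1.869×10^7 Pa = 2710 psi
upper-mantle rock: 3320 kg/m³ × 10 m/s² × 50060 m = 1.662×10^9 Pa = 2.411×10^5 psi
eclogite: 3300 kg/m³ × 10 m/s² × 18210 m = 6.009×10^8 Pa = 87158 psi
Total = 112.3 + 2710 + 2.411×10^5 + 87158 = 3.3103×10^5 psi

331000 psi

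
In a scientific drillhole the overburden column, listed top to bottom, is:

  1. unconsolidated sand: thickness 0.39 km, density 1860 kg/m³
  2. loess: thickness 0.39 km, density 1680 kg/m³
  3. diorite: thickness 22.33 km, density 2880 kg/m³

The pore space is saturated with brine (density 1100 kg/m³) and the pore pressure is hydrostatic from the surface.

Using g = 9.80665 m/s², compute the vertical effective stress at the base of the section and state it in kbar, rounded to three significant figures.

3.95 kbar

Overburden (lithostatic) stress σ_v:
unconsolidated sand: 1860 kg/m³ × 9.80665 m/s² × 390 m = 7.114×10^6 Pa = 7.114 MPa
loess: 1680 kg/m³ × 9.80665 m/s² × 390 m = 6.425×10^6 Pa = 6.425 MPa
diorite: 2880 kg/m³ × 9.80665 m/s² × 22330 m = 6.307×10^8 Pa = 630.7 MPa
Total = 7.114 + 6.425 + 630.7 = 644.21 MPa
Pore pressure P_p = 1100 kg/m³ × 9.80665 m/s² × 23110 m = 2.493×10^8 Pa = 249.3 MPa
Effective stress σ' = σ_v − P_p = 644.2 − 249.3 = 394.91 MPa = 3.9491 kbar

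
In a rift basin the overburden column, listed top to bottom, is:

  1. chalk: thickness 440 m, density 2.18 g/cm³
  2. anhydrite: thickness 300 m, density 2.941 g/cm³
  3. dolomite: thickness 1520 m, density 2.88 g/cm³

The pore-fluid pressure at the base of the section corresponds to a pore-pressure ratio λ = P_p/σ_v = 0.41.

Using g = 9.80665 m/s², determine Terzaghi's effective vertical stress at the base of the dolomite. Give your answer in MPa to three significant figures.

36.0 MPa

Overburden (lithostatic) stress σ_v:
chalk: 2180 kg/m³ × 9.80665 m/s² × 440 m = 9.407×10^6 Pa = 9.407 MPa
anhydrite: 2941 kg/m³ × 9.80665 m/s² × 300 m = 8.652×10^6 Pa = 8.652 MPa
dolomite: 2880 kg/m³ × 9.80665 m/s² × 1520 m = 4.293×10^7 Pa = 42.93 MPa
Total = 9.407 + 8.652 + 42.93 = 60.989 MPa
Pore pressure P_p = λ·σ_v = 0.41 × 60.99 MPa = 25.01 MPa
Effective stress σ' = σ_v − P_p = 60.99 − 25.01 = 35.983 MPa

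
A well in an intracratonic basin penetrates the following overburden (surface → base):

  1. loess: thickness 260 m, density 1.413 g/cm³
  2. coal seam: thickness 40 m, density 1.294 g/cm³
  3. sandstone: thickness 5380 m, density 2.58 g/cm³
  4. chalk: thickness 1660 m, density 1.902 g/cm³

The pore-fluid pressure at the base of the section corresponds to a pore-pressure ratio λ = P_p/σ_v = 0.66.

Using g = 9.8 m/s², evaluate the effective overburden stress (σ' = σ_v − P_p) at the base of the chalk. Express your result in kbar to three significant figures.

Overburden (lithostatic) stress σ_v:
loess: 1413 kg/m³ × 9.8 m/s² × 260 m = 3.600×10^6 Pa = 3.600 MPa
coal seam: 1294 kg/m³ × 9.8 m/s² × 40 m = 5.072×10^5 Pa = 0.5072 MPa
sandstone: 2580 kg/m³ × 9.8 m/s² × 5380 m = 1.360×10^8 Pa = 136.0 MPa
chalk: 1902 kg/m³ × 9.8 m/s² × 1660 m = 3.094×10^7 Pa = 30.94 MPa
Total = 3.600 + 0.5072 + 136.0 + 30.94 = 171.08 MPa
Pore pressure P_p = λ·σ_v = 0.66 × 171.1 MPa = 112.9 MPa
Effective stress σ' = σ_v − P_p = 171.1 − 112.9 = 58.166 MPa = 0.58166 kbar

0.582 kbar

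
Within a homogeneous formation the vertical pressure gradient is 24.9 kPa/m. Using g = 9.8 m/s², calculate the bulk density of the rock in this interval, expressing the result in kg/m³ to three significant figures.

ρ = (dP/dz)/g = 24.9 kPa/m / 9.8 m/s² = 24900 Pa/m / 9.8 m/s² = 2540.8 kg/m³

2540 kg/m³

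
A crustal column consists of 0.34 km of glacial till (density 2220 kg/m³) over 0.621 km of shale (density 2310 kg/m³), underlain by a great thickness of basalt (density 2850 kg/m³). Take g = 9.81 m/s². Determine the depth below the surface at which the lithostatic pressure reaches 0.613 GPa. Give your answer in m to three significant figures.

22100 m

Pressure at base of upper layers: 2220×9.81×340 + 2310×9.81×621 = 2.148×10^7 Pa = 0.02148 GPa
Remaining pressure to be supplied by basalt: 6.130×10^8 − 2.148×10^7 = 5.915×10^8 Pa
Additional depth in basalt = 5.915×10^8 Pa / (2850 kg/m³ × 9.81 m/s²) = 21157 m
Total depth = 961 m + 21157 m = 22118 m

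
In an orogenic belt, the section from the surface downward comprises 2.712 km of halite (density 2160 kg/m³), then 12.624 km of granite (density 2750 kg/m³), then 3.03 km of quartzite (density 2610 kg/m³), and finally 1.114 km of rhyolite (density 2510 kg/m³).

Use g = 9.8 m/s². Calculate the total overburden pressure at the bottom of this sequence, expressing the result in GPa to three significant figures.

halite: 2160 kg/m³ × 9.8 m/s² × 2712 m = 5.741×10^7 Pa = 0.05741 GPa
granite: 2750 kg/m³ × 9.8 m/s² × 12624 m = 3.402×10^8 Pa = 0.3402 GPa
quartzite: 2610 kg/m³ × 9.8 m/s² × 3030 m = 7.750×10^7 Pa = 0.07750 GPa
rhyolite: 2510 kg/m³ × 9.8 m/s² × 1114 m = 2.740×10^7 Pa = 0.02740 GPa
Total = 0.05741 + 0.3402 + 0.07750 + 0.02740 = 0.50253 GPa

0.503 GPa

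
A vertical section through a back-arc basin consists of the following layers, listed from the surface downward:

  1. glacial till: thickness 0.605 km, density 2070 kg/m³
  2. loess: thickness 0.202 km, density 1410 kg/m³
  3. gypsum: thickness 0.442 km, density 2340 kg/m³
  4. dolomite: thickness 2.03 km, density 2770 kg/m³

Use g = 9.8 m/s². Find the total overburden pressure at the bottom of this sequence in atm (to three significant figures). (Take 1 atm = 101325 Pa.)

glacial till: 2070 kg/m³ × 9.8 m/s² × 605 m = 1.227×10^7 Pa = 121.1 atm
loess: 1410 kg/m³ × 9.8 m/s² × 202 m = 2.791×10^6 Pa = 27.55 atm
gypsum: 2340 kg/m³ × 9.8 m/s² × 442 m = 1.014×10^7 Pa = 100.0 atm
dolomite: 2770 kg/m³ × 9.8 m/s² × 2030 m = 5.511×10^7 Pa = 543.9 atm
Total = 121.1 + 27.55 + 100.0 + 543.9 = 792.56 atm

793 atm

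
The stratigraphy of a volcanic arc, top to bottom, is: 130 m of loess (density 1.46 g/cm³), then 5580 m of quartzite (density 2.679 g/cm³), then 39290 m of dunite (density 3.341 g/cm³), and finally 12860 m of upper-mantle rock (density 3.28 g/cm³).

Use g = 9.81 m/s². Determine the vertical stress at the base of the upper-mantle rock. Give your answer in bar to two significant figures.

loess: 1460 kg/m³ × 9.81 m/s² × 130 m = 1.862×10^6 Pa = 18.62 bar
quartzite: 2679 kg/m³ × 9.81 m/s² × 5580 m = 1.466×10^8 Pa = 1466 bar
dunite: 3341 kg/m³ × 9.81 m/s² × 39290 m = 1.288×10^9 Pa = 12877 bar
upper-mantle rock: 3280 kg/m³ × 9.81 m/s² × 12860 m = 4.138×10^8 Pa = 4138 bar
Total = 18.62 + 1466 + 12877 + 4138 = 18500 bar

19000 bar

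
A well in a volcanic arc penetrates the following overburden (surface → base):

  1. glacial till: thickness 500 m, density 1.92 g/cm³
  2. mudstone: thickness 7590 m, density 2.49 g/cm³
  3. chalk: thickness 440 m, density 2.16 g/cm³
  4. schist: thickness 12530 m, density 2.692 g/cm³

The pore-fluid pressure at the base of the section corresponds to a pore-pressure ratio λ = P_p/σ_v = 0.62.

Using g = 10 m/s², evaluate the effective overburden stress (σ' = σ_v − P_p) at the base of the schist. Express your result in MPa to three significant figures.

Overburden (lithostatic) stress σ_v:
glacial till: 1920 kg/m³ × 10 m/s² × 500 m = 9.600×10^6 Pa = 9.600 MPa
mudstone: 2490 kg/m³ × 10 m/s² × 7590 m = 1.890×10^8 Pa = 189.0 MPa
chalk: 2160 kg/m³ × 10 m/s² × 440 m = 9.504×10^6 Pa = 9.504 MPa
schist: 2692 kg/m³ × 10 m/s² × 12530 m = 3.373×10^8 Pa = 337.3 MPa
Total = 9.600 + 189.0 + 9.504 + 337.3 = 545.40 MPa
Pore pressure P_p = λ·σ_v = 0.62 × 545.4 MPa = 338.1 MPa
Effective stress σ' = σ_v − P_p = 545.4 − 338.1 = 207.25 MPa

207 MPa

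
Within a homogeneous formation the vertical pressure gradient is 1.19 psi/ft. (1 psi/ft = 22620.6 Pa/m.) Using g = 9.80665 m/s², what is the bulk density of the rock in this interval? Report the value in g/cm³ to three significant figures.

2.74 g/cm³

ρ = (dP/dz)/g = 1.19 psi/ft / 9.80665 m/s² = 26919 Pa/m / 9.80665 m/s² = 2744.9 kg/m³
= 2.745 g/cm³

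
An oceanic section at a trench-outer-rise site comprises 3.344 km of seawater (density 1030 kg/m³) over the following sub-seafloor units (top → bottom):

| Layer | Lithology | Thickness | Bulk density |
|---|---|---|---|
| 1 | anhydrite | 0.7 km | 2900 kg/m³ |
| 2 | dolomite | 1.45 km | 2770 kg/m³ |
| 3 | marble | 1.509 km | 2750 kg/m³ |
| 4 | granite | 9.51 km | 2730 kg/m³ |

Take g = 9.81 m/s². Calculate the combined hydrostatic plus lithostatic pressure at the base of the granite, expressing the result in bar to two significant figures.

seawater: 1030 kg/m³ × 9.81 m/s² × 3344 m = 3.379×10^7 Pa = 337.9 bar
anhydrite: 2900 kg/m³ × 9.81 m/s² × 700 m = 1.991×10^7 Pa = 199.1 bar
dolomite: 2770 kg/m³ × 9.81 m/s² × 1450 m = 3.940×10^7 Pa = 394.0 bar
marble: 2750 kg/m³ × 9.81 m/s² × 1509 m = 4.071×10^7 Pa = 407.1 bar
granite: 2730 kg/m³ × 9.81 m/s² × 9510 m = 2.547×10^8 Pa = 2547 bar
Total = 337.9 + 199.1 + 394.0 + 407.1 + 2547 = 3885.0 bar

3900 bar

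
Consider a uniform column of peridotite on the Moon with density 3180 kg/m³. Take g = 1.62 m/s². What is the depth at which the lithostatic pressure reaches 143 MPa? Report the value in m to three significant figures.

h = P/(ρg) = 143 MPa / (3180 kg/m³ × 1.62 m/s²) = 1.430×10^8 Pa / 5151.6 Pa/m = 27758 m

27800 m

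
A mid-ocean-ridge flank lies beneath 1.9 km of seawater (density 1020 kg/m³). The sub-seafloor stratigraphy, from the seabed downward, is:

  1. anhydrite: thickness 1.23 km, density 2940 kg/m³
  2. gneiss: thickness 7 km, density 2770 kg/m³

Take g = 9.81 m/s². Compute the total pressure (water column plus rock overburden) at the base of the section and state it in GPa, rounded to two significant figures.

seawater: 1020 kg/m³ × 9.81 m/s² × 1900 m = 1.901×10^7 Pa = 0.01901 GPa
anhydrite: 2940 kg/m³ × 9.81 m/s² × 1230 m = 3.547×10^7 Pa = 0.03547 GPa
gneiss: 2770 kg/m³ × 9.81 m/s² × 7000 m = 1.902×10^8 Pa = 0.1902 GPa
Total = 0.01901 + 0.03547 + 0.1902 = 0.24470 GPa

0.24 GPa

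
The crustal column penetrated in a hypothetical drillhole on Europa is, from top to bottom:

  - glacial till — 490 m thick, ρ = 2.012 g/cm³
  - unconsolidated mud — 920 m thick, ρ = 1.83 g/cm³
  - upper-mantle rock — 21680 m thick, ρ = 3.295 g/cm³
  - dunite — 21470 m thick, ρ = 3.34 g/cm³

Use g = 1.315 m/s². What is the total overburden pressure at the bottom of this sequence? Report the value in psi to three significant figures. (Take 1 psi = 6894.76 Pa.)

glacial till: 2012 kg/m³ × 1.315 m/s² × 490 m = 1.296×10^6 Pa = 188.0 psi
unconsolidated mud: 1830 kg/m³ × 1.315 m/s² × 920 m = 2.214×10^6 Pa = 321.1 psi
upper-mantle rock: 3295 kg/m³ × 1.315 m/s² × 21680 m = 9.394×10^7 Pa = 13625 psi
dunite: 3340 kg/m³ × 1.315 m/s² × 21470 m = 9.430×10^7 Pa = 13677 psi
Total = 188.0 + 321.1 + 13625 + 13677 = 27810 psi

27800 psi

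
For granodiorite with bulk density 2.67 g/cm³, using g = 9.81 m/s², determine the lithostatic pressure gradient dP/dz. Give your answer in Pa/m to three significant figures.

dP/dz = ρg = 2670 kg/m³ × 9.81 m/s² = 26193 Pa/m

26200 Pa/m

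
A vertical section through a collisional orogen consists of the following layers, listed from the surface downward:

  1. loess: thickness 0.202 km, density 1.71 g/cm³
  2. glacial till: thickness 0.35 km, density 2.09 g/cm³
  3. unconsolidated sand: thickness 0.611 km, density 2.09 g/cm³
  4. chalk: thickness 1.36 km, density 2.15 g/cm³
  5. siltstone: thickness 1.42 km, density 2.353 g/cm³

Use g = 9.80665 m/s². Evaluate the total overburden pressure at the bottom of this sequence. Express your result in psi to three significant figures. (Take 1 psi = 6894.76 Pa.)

loess: 1710 kg/m³ × 9.80665 m/s² × 202 m = 3.387×10^6 Pa = 491.3 psi
glacial till: 2090 kg/m³ × 9.80665 m/s² × 350 m = 7.174×10^6 Pa = 1040 psi
unconsolidated sand: 2090 kg/m³ × 9.80665 m/s² × 611 m = 1.252×10^7 Pa = 1816 psi
chalk: 2150 kg/m³ × 9.80665 m/s² × 1360 m = 2.867×10^7 Pa = 4159 psi
siltstone: 2353 kg/m³ × 9.80665 m/s² × 1420 m = 3.277×10^7 Pa = 4752 psi
Total = 491.3 + 1040 + 1816 + 4159 + 4752 = 12259 psi

12300 psi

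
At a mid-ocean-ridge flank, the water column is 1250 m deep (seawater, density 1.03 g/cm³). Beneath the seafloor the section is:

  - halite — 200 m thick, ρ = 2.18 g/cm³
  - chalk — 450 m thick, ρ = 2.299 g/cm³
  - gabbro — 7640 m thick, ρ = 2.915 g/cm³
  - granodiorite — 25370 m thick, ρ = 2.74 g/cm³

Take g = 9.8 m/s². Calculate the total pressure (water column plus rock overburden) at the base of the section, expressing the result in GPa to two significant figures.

0.93 GPa

seawater: 1030 kg/m³ × 9.8 m/s² × 1250 m = 1.262×10^7 Pa = 0.01262 GPa
halite: 2180 kg/m³ × 9.8 m/s² × 200 m = 4.273×10^6 Pa = 4.273×10^-3 GPa
chalk: 2299 kg/m³ × 9.8 m/s² × 450 m = 1.014×10^7 Pa = 0.01014 GPa
gabbro: 2915 kg/m³ × 9.8 m/s² × 7640 m = 2.183×10^8 Pa = 0.2183 GPa
granodiorite: 2740 kg/m³ × 9.8 m/s² × 25370 m = 6.812×10^8 Pa = 0.6812 GPa
Total = 0.01262 + 4.273×10^-3 + 0.01014 + 0.2183 + 0.6812 = 0.92652 GPa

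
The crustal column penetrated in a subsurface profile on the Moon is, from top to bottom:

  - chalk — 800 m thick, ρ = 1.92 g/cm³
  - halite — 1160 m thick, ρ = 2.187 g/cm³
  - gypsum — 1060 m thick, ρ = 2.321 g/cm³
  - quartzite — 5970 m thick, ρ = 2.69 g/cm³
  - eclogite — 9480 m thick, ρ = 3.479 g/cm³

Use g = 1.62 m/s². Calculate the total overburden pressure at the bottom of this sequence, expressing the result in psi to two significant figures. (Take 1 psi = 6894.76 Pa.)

13000 psi

chalk: 1920 kg/m³ × 1.62 m/s² × 800 m = 2.488×10^6 Pa = 360.9 psi
halite: 2187 kg/m³ × 1.62 m/s² × 1160 m = 4.110×10^6 Pa = 596.1 psi
gypsum: 2321 kg/m³ × 1.62 m/s² × 1060 m = 3.986×10^6 Pa = 578.1 psi
quartzite: 2690 kg/m³ × 1.62 m/s² × 5970 m = 2.602×10^7 Pa = 3773 psi
eclogite: 3479 kg/m³ × 1.62 m/s² × 9480 m = 5.343×10^7 Pa = 7749 psi
Total = 360.9 + 596.1 + 578.1 + 3773 + 7749 = 13058 psi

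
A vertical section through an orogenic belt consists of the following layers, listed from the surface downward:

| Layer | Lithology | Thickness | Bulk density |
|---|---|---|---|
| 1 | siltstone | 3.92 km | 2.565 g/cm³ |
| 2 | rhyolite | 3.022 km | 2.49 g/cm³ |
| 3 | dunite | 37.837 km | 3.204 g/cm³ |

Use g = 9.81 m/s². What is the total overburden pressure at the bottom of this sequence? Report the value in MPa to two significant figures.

1400 MPa

siltstone: 2565 kg/m³ × 9.81 m/s² × 3920 m = 9.864×10^7 Pa = 98.64 MPa
rhyolite: 2490 kg/m³ × 9.81 m/s² × 3022 m = 7.382×10^7 Pa = 73.82 MPa
dunite: 3204 kg/m³ × 9.81 m/s² × 37837 m = 1.189×10^9 Pa = 1189 MPa
Total = 98.64 + 73.82 + 1189 = 1361.7 MPa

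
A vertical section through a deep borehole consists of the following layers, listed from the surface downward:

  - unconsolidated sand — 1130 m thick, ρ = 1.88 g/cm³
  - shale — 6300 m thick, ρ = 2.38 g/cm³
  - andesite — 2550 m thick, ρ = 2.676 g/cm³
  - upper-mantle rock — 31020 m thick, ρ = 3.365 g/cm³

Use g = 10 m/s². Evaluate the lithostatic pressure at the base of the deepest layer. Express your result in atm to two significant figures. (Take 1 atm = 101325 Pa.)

unconsolidated sand: 1880 kg/m³ × 10 m/s² × 1130 m = 2.124×10^7 Pa = 209.7 atm
shale: 2380 kg/m³ × 10 m/s² × 6300 m = 1.499×10^8 Pa = 1480 atm
andesite: 2676 kg/m³ × 10 m/s² × 2550 m = 6.824×10^7 Pa = 673.5 atm
upper-mantle rock: 3365 kg/m³ × 10 m/s² × 31020 m = 1.044×10^9 Pa = 10302 atm
Total = 209.7 + 1480 + 673.5 + 10302 = 12665 atm

13000 atm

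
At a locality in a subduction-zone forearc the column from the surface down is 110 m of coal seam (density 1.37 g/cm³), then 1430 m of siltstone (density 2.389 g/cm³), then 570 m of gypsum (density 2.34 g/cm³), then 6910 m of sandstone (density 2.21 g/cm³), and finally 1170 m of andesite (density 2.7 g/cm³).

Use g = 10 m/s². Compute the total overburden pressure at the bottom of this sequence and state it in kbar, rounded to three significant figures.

2.33 kbar

coal seam: 1370 kg/m³ × 10 m/s² × 110 m = 1.507×10^6 Pa = 0.01507 kbar
siltstone: 2389 kg/m³ × 10 m/s² × 1430 m = 3.416×10^7 Pa = 0.3416 kbar
gypsum: 2340 kg/m³ × 10 m/s² × 570 m = 1.334×10^7 Pa = 0.1334 kbar
sandstone: 2210 kg/m³ × 10 m/s² × 6910 m = 1.527×10^8 Pa = 1.527 kbar
andesite: 2700 kg/m³ × 10 m/s² × 1170 m = 3.159×10^7 Pa = 0.3159 kbar
Total = 0.01507 + 0.3416 + 0.1334 + 1.527 + 0.3159 = 2.3331 kbar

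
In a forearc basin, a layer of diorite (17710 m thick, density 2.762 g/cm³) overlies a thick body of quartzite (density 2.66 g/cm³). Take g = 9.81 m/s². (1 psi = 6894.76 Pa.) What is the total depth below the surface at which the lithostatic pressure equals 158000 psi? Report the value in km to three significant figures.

41.1 km

Pressure at base of upper layers: 2762×9.81×17710 = 4.799×10^8 Pa = 69597 psi
Remaining pressure to be supplied by quartzite: 1.089×10^9 − 4.799×10^8 = 6.095×10^8 Pa
Additional depth in quartzite = 6.095×10^8 Pa / (2660 kg/m³ × 9.81 m/s²) = 23358 m
Total depth = 17710 m + 23358 m = 41068 m
= 41.068 km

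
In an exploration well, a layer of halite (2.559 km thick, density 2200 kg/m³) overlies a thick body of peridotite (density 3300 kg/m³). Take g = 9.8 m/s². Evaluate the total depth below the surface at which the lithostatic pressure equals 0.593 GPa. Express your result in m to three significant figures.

Pressure at base of upper layers: 2200×9.8×2559 = 5.517×10^7 Pa = 0.05517 GPa
Remaining pressure to be supplied by peridotite: 5.930×10^8 − 5.517×10^7 = 5.378×10^8 Pa
Additional depth in peridotite = 5.378×10^8 Pa / (3300 kg/m³ × 9.8 m/s²) = 16630 m
Total depth = 2559 m + 16630 m = 19189 m

19200 m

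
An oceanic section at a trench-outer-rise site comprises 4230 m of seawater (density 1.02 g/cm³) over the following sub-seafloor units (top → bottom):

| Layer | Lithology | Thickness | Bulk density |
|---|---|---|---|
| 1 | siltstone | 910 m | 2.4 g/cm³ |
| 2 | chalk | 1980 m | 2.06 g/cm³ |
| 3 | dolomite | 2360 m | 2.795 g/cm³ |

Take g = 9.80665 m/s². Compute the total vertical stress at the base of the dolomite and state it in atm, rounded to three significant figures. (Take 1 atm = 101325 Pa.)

1660 atm

seawater: 1020 kg/m³ × 9.80665 m/s² × 4230 m = 4.231×10^7 Pa = 417.6 atm
siltstone: 2400 kg/m³ × 9.80665 m/s² × 910 m = 2.142×10^7 Pa = 211.4 atm
chalk: 2060 kg/m³ × 9.80665 m/s² × 1980 m = 4.000×10^7 Pa = 394.8 atm
dolomite: 2795 kg/m³ × 9.80665 m/s² × 2360 m = 6.469×10^7 Pa = 638.4 atm
Total = 417.6 + 211.4 + 394.8 + 638.4 = 1662.1 atm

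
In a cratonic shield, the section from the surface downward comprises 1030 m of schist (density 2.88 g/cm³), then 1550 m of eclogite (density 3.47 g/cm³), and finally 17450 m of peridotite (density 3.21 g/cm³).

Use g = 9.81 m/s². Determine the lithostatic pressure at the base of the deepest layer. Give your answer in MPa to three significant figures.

schist: 2880 kg/m³ × 9.81 m/s² × 1030 m = 2.910×10^7 Pa = 29.10 MPa
eclogite: 3470 kg/m³ × 9.81 m/s² × 1550 m = 5.276×10^7 Pa = 52.76 MPa
peridotite: 3210 kg/m³ × 9.81 m/s² × 17450 m = 5.495×10^8 Pa = 549.5 MPa
Total = 29.10 + 52.76 + 549.5 = 631.37 MPa

631 MPa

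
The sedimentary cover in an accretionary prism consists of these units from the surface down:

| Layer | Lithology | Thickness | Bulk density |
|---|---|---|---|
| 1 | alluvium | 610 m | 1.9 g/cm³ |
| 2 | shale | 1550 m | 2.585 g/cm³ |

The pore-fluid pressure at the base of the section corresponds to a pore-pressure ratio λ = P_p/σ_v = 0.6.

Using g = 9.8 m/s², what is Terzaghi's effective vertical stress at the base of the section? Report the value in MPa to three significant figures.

Overburden (lithostatic) stress σ_v:
alluvium: 1900 kg/m³ × 9.8 m/s² × 610 m = 1.136×10^7 Pa = 11.36 MPa
shale: 2585 kg/m³ × 9.8 m/s² × 1550 m = 3.927×10^7 Pa = 39.27 MPa
Total = 11.36 + 39.27 = 50.624 MPa
Pore pressure P_p = λ·σ_v = 0.6 × 50.62 MPa = 30.37 MPa
Effective stress σ' = σ_v − P_p = 50.62 − 30.37 = 20.250 MPa

20.2 MPa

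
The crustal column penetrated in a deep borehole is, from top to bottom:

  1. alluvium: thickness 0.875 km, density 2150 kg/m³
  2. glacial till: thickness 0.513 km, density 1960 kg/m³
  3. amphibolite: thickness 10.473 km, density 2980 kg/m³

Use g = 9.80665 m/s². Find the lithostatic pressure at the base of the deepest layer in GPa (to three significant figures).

0.334 GPa

alluvium: 2150 kg/m³ × 9.80665 m/s² × 875 m = 1.845×10^7 Pa = 0.01845 GPa
glacial till: 1960 kg/m³ × 9.80665 m/s² × 513 m = 9.860×10^6 Pa = 9.860×10^-3 GPa
amphibolite: 2980 kg/m³ × 9.80665 m/s² × 10473 m = 3.061×10^8 Pa = 0.3061 GPa
Total = 0.01845 + 9.860×10^-3 + 0.3061 = 0.33437 GPa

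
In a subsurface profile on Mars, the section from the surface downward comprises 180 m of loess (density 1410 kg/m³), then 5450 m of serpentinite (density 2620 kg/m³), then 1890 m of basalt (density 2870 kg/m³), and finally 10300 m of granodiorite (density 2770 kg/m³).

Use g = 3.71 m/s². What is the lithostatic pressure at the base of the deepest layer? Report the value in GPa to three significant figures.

loess: 1410 kg/m³ × 3.71 m/s² × 180 m = 9.416×10^5 Pa = 9.416×10^-4 GPa
serpentinite: 2620 kg/m³ × 3.71 m/s² × 5450 m = 5.298×10^7 Pa = 0.05298 GPa
basalt: 2870 kg/m³ × 3.71 m/s² × 1890 m = 2.012×10^7 Pa = 0.02012 GPa
granodiorite: 2770 kg/m³ × 3.71 m/s² × 10300 m = 1.059×10^8 Pa = 0.1059 GPa
Total = 9.416×10^-4 + 0.05298 + 0.02012 + 0.1059 = 0.17989 GPa

0.180 GPa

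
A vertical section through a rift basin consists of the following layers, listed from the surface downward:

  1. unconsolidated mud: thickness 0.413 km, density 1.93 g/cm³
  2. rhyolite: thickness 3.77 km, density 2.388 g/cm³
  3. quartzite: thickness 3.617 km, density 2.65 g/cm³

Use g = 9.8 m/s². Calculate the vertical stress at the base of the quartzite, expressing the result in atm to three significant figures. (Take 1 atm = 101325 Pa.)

unconsolidated mud: 1930 kg/m³ × 9.8 m/s² × 413 m = 7.811×10^6 Pa = 77.09 atm
rhyolite: 2388 kg/m³ × 9.8 m/s² × 3770 m = 8.823×10^7 Pa = 870.7 atm
quartzite: 2650 kg/m³ × 9.8 m/s² × 3617 m = 9.393×10^7 Pa = 927.1 atm
Total = 77.09 + 870.7 + 927.1 = 1874.9 atm

1870 atm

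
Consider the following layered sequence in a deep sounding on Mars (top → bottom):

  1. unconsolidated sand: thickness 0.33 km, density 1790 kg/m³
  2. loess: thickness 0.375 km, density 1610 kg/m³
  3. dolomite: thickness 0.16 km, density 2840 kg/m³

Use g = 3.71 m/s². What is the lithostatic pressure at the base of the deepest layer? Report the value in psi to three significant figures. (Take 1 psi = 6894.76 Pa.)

unconsolidated sand: 1790 kg/m³ × 3.71 m/s² × 330 m = 2.191×10^6 Pa = 317.8 psi
loess: 1610 kg/m³ × 3.71 m/s² × 375 m = 2.240×10^6 Pa = 324.9 psi
dolomite: 2840 kg/m³ × 3.71 m/s² × 160 m = 1.686×10^6 Pa = 244.5 psi
Total = 317.8 + 324.9 + 244.5 = 887.23 psi

887 psi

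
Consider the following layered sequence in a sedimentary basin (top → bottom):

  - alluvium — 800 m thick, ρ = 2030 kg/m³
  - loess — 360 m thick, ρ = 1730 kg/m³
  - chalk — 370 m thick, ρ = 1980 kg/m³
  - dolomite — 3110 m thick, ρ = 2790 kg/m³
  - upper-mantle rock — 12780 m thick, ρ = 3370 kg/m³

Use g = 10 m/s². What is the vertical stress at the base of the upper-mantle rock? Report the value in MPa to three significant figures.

547 MPa

alluvium: 2030 kg/m³ × 10 m/s² × 800 m = 1.624×10^7 Pa = 16.24 MPa
loess: 1730 kg/m³ × 10 m/s² × 360 m = 6.228×10^6 Pa = 6.228 MPa
chalk: 1980 kg/m³ × 10 m/s² × 370 m = 7.326×10^6 Pa = 7.326 MPa
dolomite: 2790 kg/m³ × 10 m/s² × 3110 m = 8.677×10^7 Pa = 86.77 MPa
upper-mantle rock: 3370 kg/m³ × 10 m/s² × 12780 m = 4.307×10^8 Pa = 430.7 MPa
Total = 16.24 + 6.228 + 7.326 + 86.77 + 430.7 = 547.25 MPa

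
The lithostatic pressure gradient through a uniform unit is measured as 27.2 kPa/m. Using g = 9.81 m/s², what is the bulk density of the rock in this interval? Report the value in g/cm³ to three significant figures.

ρ = (dP/dz)/g = 27.2 kPa/m / 9.81 m/s² = 27200 Pa/m / 9.81 m/s² = 2772.7 kg/m³
= 2.773 g/cm³

2.77 g/cm³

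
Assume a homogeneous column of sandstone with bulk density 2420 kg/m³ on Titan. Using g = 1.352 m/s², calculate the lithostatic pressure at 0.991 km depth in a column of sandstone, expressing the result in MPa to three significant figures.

sandstone: 2420 kg/m³ × 1.352 m/s² × 991 m = 3.242×10^6 Pa = 3.242 MPa

3.24 MPa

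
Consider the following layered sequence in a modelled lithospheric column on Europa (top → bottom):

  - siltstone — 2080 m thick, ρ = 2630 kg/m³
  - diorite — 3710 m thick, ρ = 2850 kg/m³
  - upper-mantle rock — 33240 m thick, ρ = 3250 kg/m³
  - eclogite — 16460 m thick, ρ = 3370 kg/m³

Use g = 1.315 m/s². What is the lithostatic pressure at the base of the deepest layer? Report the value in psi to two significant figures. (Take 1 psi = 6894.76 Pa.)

siltstone: 2630 kg/m³ × 1.315 m/s² × 2080 m = 7.194×10^6 Pa = 1043 psi
diorite: 2850 kg/m³ × 1.315 m/s² × 3710 m = 1.390×10^7 Pa = 2017 psi
upper-mantle rock: 3250 kg/m³ × 1.315 m/s² × 33240 m = 1.421×10^8 Pa = 20604 psi
eclogite: 3370 kg/m³ × 1.315 m/s² × 16460 m = 7.294×10^7 Pa = 10580 psi
Total = 1043 + 2017 + 20604 + 10580 = 34243 psi

34000 psi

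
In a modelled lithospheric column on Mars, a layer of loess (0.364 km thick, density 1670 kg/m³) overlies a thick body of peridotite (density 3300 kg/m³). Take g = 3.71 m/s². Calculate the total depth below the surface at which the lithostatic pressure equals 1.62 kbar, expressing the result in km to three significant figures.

13.4 km

Pressure at base of upper layers: 1670×3.71×364 = 2.255×10^6 Pa = 0.02255 kbar
Remaining pressure to be supplied by peridotite: 1.620×10^8 − 2.255×10^6 = 1.597×10^8 Pa
Additional depth in peridotite = 1.597×10^8 Pa / (3300 kg/m³ × 3.71 m/s²) = 13048 m
Total depth = 364 m + 13048 m = 13412 m
= 13.412 km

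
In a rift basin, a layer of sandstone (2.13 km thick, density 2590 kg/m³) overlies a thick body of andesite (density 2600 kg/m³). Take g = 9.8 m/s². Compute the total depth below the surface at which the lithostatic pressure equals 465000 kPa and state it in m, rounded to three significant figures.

18300 m

Pressure at base of upper layers: 2590×9.8×2130 = 5.406×10^7 Pa = 54064 kPa
Remaining pressure to be supplied by andesite: 4.650×10^8 − 5.406×10^7 = 4.109×10^8 Pa
Additional depth in andesite = 4.109×10^8 Pa / (2600 kg/m³ × 9.8 m/s²) = 16128 m
Total depth = 2130 m + 16128 m = 18258 m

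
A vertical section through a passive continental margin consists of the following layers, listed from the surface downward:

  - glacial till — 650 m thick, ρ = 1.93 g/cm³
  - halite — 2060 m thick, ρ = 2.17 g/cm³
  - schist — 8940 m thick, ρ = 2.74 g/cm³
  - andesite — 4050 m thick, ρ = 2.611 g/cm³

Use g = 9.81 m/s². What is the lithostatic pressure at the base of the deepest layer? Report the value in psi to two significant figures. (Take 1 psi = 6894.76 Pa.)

glacial till: 1930 kg/m³ × 9.81 m/s² × 650 m = 1.231×10^7 Pa = 1785 psi
halite: 2170 kg/m³ × 9.81 m/s² × 2060 m = 4.385×10^7 Pa = 6360 psi
schist: 2740 kg/m³ × 9.81 m/s² × 8940 m = 2.403×10^8 Pa = 34853 psi
andesite: 2611 kg/m³ × 9.81 m/s² × 4050 m = 1.037×10^8 Pa = 15046 psi
Total = 1785 + 6360 + 34853 + 15046 = 58044 psi

58000 psi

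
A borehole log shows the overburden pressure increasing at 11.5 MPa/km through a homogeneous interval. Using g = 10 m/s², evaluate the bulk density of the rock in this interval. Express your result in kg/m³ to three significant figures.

1150 kg/m³

ρ = (dP/dz)/g = 11.5 MPa/km / 10 m/s² = 11500 Pa/m / 10 m/s² = 1150.0 kg/m³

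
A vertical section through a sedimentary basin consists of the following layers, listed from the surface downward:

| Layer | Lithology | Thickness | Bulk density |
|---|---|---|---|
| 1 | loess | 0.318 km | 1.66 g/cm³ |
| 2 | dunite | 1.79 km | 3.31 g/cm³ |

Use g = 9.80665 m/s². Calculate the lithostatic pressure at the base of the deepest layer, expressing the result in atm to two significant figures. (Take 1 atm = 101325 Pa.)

loess: 1660 kg/m³ × 9.80665 m/s² × 318 m = 5.177×10^6 Pa = 51.09 atm
dunite: 3310 kg/m³ × 9.80665 m/s² × 1790 m = 5.810×10^7 Pa = 573.4 atm
Total = 51.09 + 573.4 = 624.53 atm

620 atm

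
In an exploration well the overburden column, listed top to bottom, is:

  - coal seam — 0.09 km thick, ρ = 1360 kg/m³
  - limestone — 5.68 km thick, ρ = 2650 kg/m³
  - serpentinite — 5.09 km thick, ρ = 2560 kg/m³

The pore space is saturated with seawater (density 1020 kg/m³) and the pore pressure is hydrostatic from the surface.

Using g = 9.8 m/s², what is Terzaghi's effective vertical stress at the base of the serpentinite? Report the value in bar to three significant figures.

Overburden (lithostatic) stress σ_v:
coal seam: 1360 kg/m³ × 9.8 m/s² × 90 m = 1.200×10^6 Pa = 1.200 MPa
limestone: 2650 kg/m³ × 9.8 m/s² × 5680 m = 1.475×10^8 Pa = 147.5 MPa
serpentinite: 2560 kg/m³ × 9.8 m/s² × 5090 m = 1.277×10^8 Pa = 127.7 MPa
Total = 1.200 + 147.5 + 127.7 = 276.41 MPa
Pore pressure P_p = 1020 kg/m³ × 9.8 m/s² × 10860 m = 1.086×10^8 Pa = 108.6 MPa
Effective stress σ' = σ_v − P_p = 276.4 − 108.6 = 167.85 MPa = 1678.5 bar

1680 bar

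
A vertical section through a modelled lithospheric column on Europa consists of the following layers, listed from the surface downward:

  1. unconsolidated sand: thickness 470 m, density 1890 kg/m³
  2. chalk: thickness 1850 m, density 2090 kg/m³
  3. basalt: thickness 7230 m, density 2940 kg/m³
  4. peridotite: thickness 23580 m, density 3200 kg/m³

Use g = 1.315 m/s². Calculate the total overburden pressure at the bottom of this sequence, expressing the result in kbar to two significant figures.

1.3 kbar

unconsolidated sand: 1890 kg/m³ × 1.315 m/s² × 470 m = 1.168×10^6 Pa = 0.01168 kbar
chalk: 2090 kg/m³ × 1.315 m/s² × 1850 m = 5.084×10^6 Pa = 0.05084 kbar
basalt: 2940 kg/m³ × 1.315 m/s² × 7230 m = 2.795×10^7 Pa = 0.2795 kbar
peridotite: 3200 kg/m³ × 1.315 m/s² × 23580 m = 9.922×10^7 Pa = 0.9922 kbar
Total = 0.01168 + 0.05084 + 0.2795 + 0.9922 = 1.3343 kbar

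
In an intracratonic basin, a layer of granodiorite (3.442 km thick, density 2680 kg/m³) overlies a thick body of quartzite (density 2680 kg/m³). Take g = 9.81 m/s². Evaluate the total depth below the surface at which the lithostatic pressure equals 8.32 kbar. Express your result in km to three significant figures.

Pressure at base of upper layers: 2680×9.81×3442 = 9.049×10^7 Pa = 0.9049 kbar
Remaining pressure to be supplied by quartzite: 8.320×10^8 − 9.049×10^7 = 7.415×10^8 Pa
Additional depth in quartzite = 7.415×10^8 Pa / (2680 kg/m³ × 9.81 m/s²) = 28204 m
Total depth = 3442 m + 28204 m = 31646 m
= 31.646 km

31.6 km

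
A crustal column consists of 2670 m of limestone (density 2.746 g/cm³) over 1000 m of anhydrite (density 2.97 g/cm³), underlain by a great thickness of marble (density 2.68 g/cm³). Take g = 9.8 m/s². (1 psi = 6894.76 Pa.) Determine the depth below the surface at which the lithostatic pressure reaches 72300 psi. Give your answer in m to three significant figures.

Pressure at base of upper layers: 2746×9.8×2670 + 2970×9.8×1000 = 1.010×10^8 Pa = 14643 psi
Remaining pressure to be supplied by marble: 4.985×10^8 − 1.010×10^8 = 3.975×10^8 Pa
Additional depth in marble = 3.975×10^8 Pa / (2680 kg/m³ × 9.8 m/s²) = 15136 m
Total depth = 3670 m + 15136 m = 18806 m

18800 m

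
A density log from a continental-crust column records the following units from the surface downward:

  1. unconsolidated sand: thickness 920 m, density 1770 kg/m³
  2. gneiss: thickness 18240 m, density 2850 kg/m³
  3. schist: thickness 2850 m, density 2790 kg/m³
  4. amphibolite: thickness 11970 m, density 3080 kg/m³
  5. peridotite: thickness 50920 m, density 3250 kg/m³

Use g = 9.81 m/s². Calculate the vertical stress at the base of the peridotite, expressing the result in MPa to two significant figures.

2600 MPa

unconsolidated sand: 1770 kg/m³ × 9.81 m/s² × 920 m = 1.597×10^7 Pa = 15.97 MPa
gneiss: 2850 kg/m³ × 9.81 m/s² × 18240 m = 5.100×10^8 Pa = 510.0 MPa
schist: 2790 kg/m³ × 9.81 m/s² × 2850 m = 7.800×10^7 Pa = 78.00 MPa
amphibolite: 3080 kg/m³ × 9.81 m/s² × 11970 m = 3.617×10^8 Pa = 361.7 MPa
peridotite: 3250 kg/m³ × 9.81 m/s² × 50920 m = 1.623×10^9 Pa = 1623 MPa
Total = 15.97 + 510.0 + 78.00 + 361.7 + 1623 = 2589.1 MPa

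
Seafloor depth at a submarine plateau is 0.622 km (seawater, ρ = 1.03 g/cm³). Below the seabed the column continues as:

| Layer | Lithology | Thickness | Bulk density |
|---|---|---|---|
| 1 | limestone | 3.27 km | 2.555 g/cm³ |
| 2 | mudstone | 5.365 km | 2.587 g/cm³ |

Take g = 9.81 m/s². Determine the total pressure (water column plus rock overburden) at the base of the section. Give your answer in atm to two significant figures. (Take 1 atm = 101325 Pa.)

seawater: 1030 kg/m³ × 9.81 m/s² × 622 m = 6.285×10^6 Pa = 62.03 atm
limestone: 2555 kg/m³ × 9.81 m/s² × 3270 m = 8.196×10^7 Pa = 808.9 atm
mudstone: 2587 kg/m³ × 9.81 m/s² × 5365 m = 1.362×10^8 Pa = 1344 atm
Total = 62.03 + 808.9 + 1344 = 2214.7 atm

2200 atm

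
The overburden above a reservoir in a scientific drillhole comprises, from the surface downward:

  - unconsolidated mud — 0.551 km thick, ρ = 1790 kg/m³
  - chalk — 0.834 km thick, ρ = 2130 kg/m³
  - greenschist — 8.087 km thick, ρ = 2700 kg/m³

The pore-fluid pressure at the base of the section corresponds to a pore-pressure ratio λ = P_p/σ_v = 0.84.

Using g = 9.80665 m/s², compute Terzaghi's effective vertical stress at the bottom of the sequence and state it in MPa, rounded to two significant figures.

39 MPa

Overburden (lithostatic) stress σ_v:
unconsolidated mud: 1790 kg/m³ × 9.80665 m/s² × 551 m = 9.672×10^6 Pa = 9.672 MPa
chalk: 2130 kg/m³ × 9.80665 m/s² × 834 m = 1.742×10^7 Pa = 17.42 MPa
greenschist: 2700 kg/m³ × 9.80665 m/s² × 8087 m = 2.141×10^8 Pa = 214.1 MPa
Total = 9.672 + 17.42 + 214.1 = 241.22 MPa
Pore pressure P_p = λ·σ_v = 0.84 × 241.2 MPa = 202.6 MPa
Effective stress σ' = σ_v − P_p = 241.2 − 202.6 = 38.595 MPa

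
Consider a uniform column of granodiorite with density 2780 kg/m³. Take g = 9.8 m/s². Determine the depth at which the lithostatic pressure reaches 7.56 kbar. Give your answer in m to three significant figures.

h = P/(ρg) = 7.56 kbar / (2780 kg/m³ × 9.8 m/s²) = 7.560×10^8 Pa / 27244 Pa/m = 27749 m

27700 m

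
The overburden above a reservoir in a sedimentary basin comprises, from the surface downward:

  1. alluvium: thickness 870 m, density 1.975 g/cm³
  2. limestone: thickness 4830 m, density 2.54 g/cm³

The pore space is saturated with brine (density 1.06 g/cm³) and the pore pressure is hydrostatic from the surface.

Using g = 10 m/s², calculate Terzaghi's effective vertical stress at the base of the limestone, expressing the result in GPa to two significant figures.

Overburden (lithostatic) stress σ_v:
alluvium: 1975 kg/m³ × 10 m/s² × 870 m = 1.718×10^7 Pa = 17.18 MPa
limestone: 2540 kg/m³ × 10 m/s² × 4830 m = 1.227×10^8 Pa = 122.7 MPa
Total = 17.18 + 122.7 = 139.86 MPa
Pore pressure P_p = 1060 kg/m³ × 10 m/s² × 5700 m = 6.042×10^7 Pa = 60.42 MPa
Effective stress σ' = σ_v − P_p = 139.9 − 60.42 = 79.445 MPa = 0.079445 GPa

0.079 GPa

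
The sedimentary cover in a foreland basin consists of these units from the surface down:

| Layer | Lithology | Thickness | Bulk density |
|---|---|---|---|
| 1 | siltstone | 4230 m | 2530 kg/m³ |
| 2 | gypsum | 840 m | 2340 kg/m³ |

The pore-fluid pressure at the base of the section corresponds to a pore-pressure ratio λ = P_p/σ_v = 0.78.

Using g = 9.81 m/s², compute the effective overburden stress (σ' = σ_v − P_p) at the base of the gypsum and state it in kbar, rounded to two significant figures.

Overburden (lithostatic) stress σ_v:
siltstone: 2530 kg/m³ × 9.81 m/s² × 4230 m = 1.050×10^8 Pa = 105.0 MPa
gypsum: 2340 kg/m³ × 9.81 m/s² × 840 m = 1.928×10^7 Pa = 19.28 MPa
Total = 105.0 + 19.28 = 124.27 MPa
Pore pressure P_p = λ·σ_v = 0.78 × 124.3 MPa = 96.93 MPa
Effective stress σ' = σ_v − P_p = 124.3 − 96.93 = 27.339 MPa = 0.27339 kbar

0.27 kbar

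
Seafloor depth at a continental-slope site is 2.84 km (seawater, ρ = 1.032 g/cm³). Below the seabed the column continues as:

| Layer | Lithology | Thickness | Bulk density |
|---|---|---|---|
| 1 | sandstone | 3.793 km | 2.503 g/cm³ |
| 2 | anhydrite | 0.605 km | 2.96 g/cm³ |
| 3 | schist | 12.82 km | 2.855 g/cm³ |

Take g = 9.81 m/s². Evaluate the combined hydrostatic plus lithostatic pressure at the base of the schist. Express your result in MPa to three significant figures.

seawater: 1032 kg/m³ × 9.81 m/s² × 2840 m = 2.875×10^7 Pa = 28.75 MPa
sandstone: 2503 kg/m³ × 9.81 m/s² × 3793 m = 9.313×10^7 Pa = 93.13 MPa
anhydrite: 2960 kg/m³ × 9.81 m/s² × 605 m = 1.757×10^7 Pa = 17.57 MPa
schist: 2855 kg/m³ × 9.81 m/s² × 12820 m = 3.591×10^8 Pa = 359.1 MPa
Total = 28.75 + 93.13 + 17.57 + 359.1 = 498.51 MPa

499 MPa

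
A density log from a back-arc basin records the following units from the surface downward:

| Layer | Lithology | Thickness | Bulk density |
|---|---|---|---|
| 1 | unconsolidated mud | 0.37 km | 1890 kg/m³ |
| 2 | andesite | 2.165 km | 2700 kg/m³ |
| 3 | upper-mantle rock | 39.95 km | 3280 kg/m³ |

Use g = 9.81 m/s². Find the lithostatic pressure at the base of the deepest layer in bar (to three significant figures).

13500 bar

unconsolidated mud: 1890 kg/m³ × 9.81 m/s² × 370 m = 6.860×10^6 Pa = 68.60 bar
andesite: 2700 kg/m³ × 9.81 m/s² × 2165 m = 5.734×10^7 Pa = 573.4 bar
upper-mantle rock: 3280 kg/m³ × 9.81 m/s² × 39950 m = 1.285×10^9 Pa = 12855 bar
Total = 68.60 + 573.4 + 12855 = 13497 bar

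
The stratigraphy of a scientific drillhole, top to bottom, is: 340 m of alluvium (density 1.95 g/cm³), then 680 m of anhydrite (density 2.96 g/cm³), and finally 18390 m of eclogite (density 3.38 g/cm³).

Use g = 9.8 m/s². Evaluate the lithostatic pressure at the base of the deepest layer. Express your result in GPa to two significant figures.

0.64 GPa

alluvium: 1950 kg/m³ × 9.8 m/s² × 340 m = 6.497×10^6 Pa = 6.497×10^-3 GPa
anhydrite: 2960 kg/m³ × 9.8 m/s² × 680 m = 1.973×10^7 Pa = 0.01973 GPa
eclogite: 3380 kg/m³ × 9.8 m/s² × 18390 m = 6.092×10^8 Pa = 0.6092 GPa
Total = 6.497×10^-3 + 0.01973 + 0.6092 = 0.63537 GPa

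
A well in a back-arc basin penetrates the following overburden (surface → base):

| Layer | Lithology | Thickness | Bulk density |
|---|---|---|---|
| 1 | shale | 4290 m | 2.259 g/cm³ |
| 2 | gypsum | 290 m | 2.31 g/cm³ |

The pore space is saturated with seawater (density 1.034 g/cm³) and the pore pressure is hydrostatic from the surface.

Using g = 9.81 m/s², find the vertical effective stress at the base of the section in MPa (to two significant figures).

Overburden (lithostatic) stress σ_v:
shale: 2259 kg/m³ × 9.81 m/s² × 4290 m = 9.507×10^7 Pa = 95.07 MPa
gypsum: 2310 kg/m³ × 9.81 m/s² × 290 m = 6.572×10^6 Pa = 6.572 MPa
Total = 95.07 + 6.572 = 101.64 MPa
Pore pressure P_p = 1034 kg/m³ × 9.81 m/s² × 4580 m = 4.646×10^7 Pa = 46.46 MPa
Effective stress σ' = σ_v − P_p = 101.6 − 46.46 = 55.184 MPa

55 MPa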